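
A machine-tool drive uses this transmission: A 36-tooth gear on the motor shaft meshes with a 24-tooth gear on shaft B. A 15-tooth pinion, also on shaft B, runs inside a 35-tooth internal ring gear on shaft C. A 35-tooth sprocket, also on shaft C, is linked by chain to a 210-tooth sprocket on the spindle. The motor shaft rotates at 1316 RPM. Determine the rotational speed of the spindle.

141 RPM

Gear mesh: ratio = 24/36 = 0.66667, so shaft B turns at 1316 / 0.66667 = 1974 RPM.
Internal gear: ratio = 35/15 = 2.3333, so shaft C turns at 1974 / 2.3333 = 846 RPM.
Chain: ratio = 210/35 = 6, so the spindle turns at 846 / 6 = 141 RPM.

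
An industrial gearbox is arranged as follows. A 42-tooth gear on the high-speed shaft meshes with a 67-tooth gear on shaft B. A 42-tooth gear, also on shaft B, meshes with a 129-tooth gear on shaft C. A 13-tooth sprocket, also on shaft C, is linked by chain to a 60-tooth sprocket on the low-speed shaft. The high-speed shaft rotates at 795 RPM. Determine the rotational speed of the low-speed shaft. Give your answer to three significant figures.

35.2 RPM

the high-speed shaft → shaft B (gear mesh, 67/42): 795 ÷ 1.5952 = 498.36 RPM
shaft B → shaft C (gear mesh, 129/42): 498.36 ÷ 3.0714 = 162.26 RPM
shaft C → the low-speed shaft (chain, 60/13): 162.26 ÷ 4.6154 = 35.156 RPM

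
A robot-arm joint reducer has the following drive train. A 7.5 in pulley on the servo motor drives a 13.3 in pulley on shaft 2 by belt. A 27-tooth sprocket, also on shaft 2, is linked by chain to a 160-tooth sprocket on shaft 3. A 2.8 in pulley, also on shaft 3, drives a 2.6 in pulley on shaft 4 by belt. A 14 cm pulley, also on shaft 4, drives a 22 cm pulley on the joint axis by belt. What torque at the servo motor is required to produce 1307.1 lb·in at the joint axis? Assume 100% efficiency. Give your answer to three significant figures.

85.2 lb·in

Overall ratio R = 1.7733 × 5.9259 × 0.92857 × 1.5714 = 15.334.
Input torque = output torque / R = 1307.1 / 15.334 = 85.242 lb·in.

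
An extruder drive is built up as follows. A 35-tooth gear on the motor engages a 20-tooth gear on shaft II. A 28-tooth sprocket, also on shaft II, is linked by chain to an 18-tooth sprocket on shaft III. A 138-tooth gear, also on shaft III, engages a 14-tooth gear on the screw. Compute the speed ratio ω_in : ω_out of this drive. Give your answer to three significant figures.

0.0373

Each stage contributes driven/driver: gear mesh 20/35 = 0.57143, chain 18/28 = 0.64286, gear mesh 14/138 = 0.10145.
Overall: 0.57143 × 0.64286 × 0.10145 = 0.037267.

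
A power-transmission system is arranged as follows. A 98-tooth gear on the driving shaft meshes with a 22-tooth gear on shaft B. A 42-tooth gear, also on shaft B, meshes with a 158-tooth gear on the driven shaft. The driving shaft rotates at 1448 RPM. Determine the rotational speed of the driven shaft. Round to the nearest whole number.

1715 RPM

the driving shaft → shaft B (gear mesh, 22/98): 1448 ÷ 0.22449 = 6450.2 RPM
shaft B → the driven shaft (gear mesh, 158/42): 6450.2 ÷ 3.7619 = 1714.6 RPM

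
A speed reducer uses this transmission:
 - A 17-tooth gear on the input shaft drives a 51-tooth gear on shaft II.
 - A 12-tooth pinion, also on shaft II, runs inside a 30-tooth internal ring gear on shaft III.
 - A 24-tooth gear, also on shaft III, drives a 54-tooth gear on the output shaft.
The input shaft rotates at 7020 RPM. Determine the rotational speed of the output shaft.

the input shaft → shaft II (gear mesh, 51/17): 7020 ÷ 3 = 2340 RPM
shaft II → shaft III (internal gear, 30/12): 2340 ÷ 2.5 = 936 RPM
shaft III → the output shaft (gear mesh, 54/24): 936 ÷ 2.25 = 416 RPM

416 RPM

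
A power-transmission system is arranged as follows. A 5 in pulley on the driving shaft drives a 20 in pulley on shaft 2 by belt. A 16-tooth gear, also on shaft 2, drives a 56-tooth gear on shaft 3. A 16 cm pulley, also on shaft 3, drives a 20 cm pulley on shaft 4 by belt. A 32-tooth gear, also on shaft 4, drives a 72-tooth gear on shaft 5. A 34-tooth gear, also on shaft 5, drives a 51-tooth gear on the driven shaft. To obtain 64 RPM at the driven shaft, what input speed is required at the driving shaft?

3780 RPM

Overall ratio R = 4 × 3.5 × 1.25 × 2.25 × 1.5 = 59.062.
Required input speed = output speed × R = 64 × 59.062 = 3780 RPM.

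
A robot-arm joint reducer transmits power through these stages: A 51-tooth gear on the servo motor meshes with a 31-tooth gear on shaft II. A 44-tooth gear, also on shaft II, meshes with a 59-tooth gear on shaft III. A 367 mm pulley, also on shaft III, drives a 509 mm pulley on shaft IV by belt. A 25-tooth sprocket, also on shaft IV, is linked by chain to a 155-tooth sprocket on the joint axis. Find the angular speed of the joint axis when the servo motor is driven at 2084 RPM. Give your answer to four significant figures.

297.3 RPM

Gear mesh: ratio = 31/51 = 0.60784, so shaft II turns at 2084 / 0.60784 = 3428.5 RPM.
Gear mesh: ratio = 59/44 = 1.3409, so shaft III turns at 3428.5 / 1.3409 = 2556.9 RPM.
Belt: ratio = 509/367 = 1.3869, so shaft IV turns at 2556.9 / 1.3869 = 1843.6 RPM.
Chain: ratio = 155/25 = 6.2, so the joint axis turns at 1843.6 / 6.2 = 297.35 RPM.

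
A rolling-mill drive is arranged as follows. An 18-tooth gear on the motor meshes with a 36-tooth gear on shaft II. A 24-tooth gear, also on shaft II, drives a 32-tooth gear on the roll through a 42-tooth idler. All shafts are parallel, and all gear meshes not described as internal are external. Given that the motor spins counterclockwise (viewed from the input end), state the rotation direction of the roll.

the motor → shaft II: external mesh, 1 reversal → CW.
shaft II → the roll: driver → idler → driven is 2 external meshes, 2 reversals → CW.
3 reversals in total — an odd number — so the roll turns opposite to the motor.

clockwise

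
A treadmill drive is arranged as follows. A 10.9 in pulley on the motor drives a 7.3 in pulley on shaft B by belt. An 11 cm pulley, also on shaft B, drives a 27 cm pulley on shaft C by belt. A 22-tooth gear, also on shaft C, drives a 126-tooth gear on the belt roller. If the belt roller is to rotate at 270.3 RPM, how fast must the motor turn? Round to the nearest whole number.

2545 RPM

Overall ratio R = 0.66972 × 2.4545 × 5.7273 = 9.4149.
Required input speed = output speed × R = 270.3 × 9.4149 = 2544.8 RPM.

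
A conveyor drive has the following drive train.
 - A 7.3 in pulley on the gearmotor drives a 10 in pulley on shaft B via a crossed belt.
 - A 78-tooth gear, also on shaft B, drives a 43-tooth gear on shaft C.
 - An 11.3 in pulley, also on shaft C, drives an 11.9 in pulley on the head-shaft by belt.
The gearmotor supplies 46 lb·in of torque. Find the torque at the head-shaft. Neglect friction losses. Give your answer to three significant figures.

36.6 lb·in

Belt: ratio = 10/7.3 = 1.3699; torque at shaft B = 46 × 1.3699 = 63.014 lb·in.
Gear mesh: ratio = 43/78 = 0.55128; torque at shaft C = 63.014 × 0.55128 = 34.738 lb·in.
Belt: ratio = 11.9/11.3 = 1.0531; torque at the head-shaft = 34.738 × 1.0531 = 36.583 lb·in.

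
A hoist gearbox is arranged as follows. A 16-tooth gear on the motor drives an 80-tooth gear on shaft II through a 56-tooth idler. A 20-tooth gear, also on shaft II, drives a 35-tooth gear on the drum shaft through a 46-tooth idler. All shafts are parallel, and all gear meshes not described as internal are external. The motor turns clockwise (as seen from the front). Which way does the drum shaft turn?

clockwise

the motor → shaft II: driver → idler → driven is 2 external meshes, 2 reversals → CW.
shaft II → the drum shaft: driver → idler → driven is 2 external meshes, 2 reversals → CW.
4 reversals in total — an even number — so the drum shaft turns the same way as the motor.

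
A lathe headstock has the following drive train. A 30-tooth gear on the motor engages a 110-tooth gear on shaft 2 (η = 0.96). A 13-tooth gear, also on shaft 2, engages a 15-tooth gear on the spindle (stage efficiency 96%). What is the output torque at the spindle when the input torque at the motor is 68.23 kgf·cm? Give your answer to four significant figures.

Gear mesh: ratio = 110/30 = 3.6667; torque at shaft 2 = 68.23 × 3.6667 × 0.96 = 240.17 kgf·cm.
Gear mesh: ratio = 15/13 = 1.1538; torque at the spindle = 240.17 × 1.1538 × 0.96 = 266.03 kgf·cm.

266.0 kgf·cm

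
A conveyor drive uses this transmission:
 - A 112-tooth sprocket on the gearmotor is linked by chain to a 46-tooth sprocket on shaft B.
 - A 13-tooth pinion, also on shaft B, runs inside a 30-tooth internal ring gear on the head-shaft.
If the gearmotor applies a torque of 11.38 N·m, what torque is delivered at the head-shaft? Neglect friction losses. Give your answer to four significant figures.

chain 46/112 = 0.41071 → τ = 11.38·0.41071 = 4.6739 N·m
internal gear 30/13 = 2.3077 → τ = 4.6739·2.3077 = 10.786 N·m

10.79 N·m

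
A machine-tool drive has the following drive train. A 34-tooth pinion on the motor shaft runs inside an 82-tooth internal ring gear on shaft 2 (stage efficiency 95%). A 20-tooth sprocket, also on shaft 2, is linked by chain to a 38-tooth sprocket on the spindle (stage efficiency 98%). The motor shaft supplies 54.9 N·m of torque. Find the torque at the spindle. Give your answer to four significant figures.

234.2 N·m

Internal gear: ratio = 82/34 = 2.4118; torque at shaft 2 = 54.9 × 2.4118 × 0.95 = 125.79 N·m.
Chain: ratio = 38/20 = 1.9; torque at the spindle = 125.79 × 1.9 × 0.98 = 234.21 N·m.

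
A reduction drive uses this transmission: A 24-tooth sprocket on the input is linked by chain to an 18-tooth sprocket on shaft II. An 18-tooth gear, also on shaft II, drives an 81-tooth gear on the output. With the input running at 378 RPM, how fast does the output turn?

112 RPM

Chain: ratio = 18/24 = 0.75, so shaft II turns at 378 / 0.75 = 504 RPM.
Gear mesh: ratio = 81/18 = 4.5, so the output turns at 504 / 4.5 = 112 RPM.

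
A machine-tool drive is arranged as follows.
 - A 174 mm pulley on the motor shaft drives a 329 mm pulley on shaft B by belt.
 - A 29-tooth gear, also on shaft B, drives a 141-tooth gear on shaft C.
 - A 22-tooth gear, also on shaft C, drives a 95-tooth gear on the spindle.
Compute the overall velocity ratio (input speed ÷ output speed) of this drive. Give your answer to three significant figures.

Each stage contributes driven/driver: belt 329/174 = 1.8908, gear mesh 141/29 = 4.8621, gear mesh 95/22 = 4.3182.
Overall: 1.8908 × 4.8621 × 4.3182 = 39.698.

39.7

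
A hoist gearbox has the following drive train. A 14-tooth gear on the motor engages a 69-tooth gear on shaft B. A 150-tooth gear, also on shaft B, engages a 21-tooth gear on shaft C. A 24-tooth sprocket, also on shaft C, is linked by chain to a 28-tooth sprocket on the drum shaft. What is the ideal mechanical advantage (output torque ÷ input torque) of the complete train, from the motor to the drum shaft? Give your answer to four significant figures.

0.8050

Each stage contributes driven/driver: gear mesh 69/14 = 4.9286, gear mesh 21/150 = 0.14, chain 28/24 = 1.1667.
Overall: 4.9286 × 0.14 × 1.1667 = 0.805.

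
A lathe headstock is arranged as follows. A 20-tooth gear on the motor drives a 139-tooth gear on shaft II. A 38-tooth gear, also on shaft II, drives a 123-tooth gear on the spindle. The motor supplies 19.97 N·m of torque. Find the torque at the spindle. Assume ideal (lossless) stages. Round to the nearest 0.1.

449.2 N·m

After the gear mesh (139/20): 19.97 × 6.95 = 138.79 N·m
After the gear mesh (123/38): 138.79 × 3.2368 = 449.25 N·m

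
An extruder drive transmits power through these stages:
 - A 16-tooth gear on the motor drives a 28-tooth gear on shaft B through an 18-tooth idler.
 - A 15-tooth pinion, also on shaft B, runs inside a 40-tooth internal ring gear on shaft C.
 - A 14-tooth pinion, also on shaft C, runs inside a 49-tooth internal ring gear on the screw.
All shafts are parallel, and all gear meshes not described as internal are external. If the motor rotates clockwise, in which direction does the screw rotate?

the motor → shaft B: driver → idler → driven is 2 external meshes, 2 reversals → CW.
shaft B → shaft C: internal mesh, same direction → CW.
shaft C → the screw: internal mesh, same direction → CW.
2 reversals in total — an even number — so the screw turns the same way as the motor.

clockwise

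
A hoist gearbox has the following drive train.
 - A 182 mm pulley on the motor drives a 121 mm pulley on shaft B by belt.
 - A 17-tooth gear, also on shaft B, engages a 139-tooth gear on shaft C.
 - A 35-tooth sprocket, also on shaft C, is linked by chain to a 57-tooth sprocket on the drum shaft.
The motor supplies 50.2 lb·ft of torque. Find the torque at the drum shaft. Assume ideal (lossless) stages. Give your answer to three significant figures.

444 lb·ft

After the belt (121/182): 50.2 × 0.66484 = 33.375 lb·ft
After the gear mesh (139/17): 33.375 × 8.1765 = 272.89 lb·ft
After the chain (57/35): 272.89 × 1.6286 = 444.42 lb·ft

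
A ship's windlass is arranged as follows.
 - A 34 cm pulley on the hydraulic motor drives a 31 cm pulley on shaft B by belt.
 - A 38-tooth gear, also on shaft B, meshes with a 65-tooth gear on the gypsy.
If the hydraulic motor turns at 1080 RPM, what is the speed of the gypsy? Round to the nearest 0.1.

692.5 RPM

the hydraulic motor → shaft B (belt, 31/34): 1080 ÷ 0.91176 = 1184.5 RPM
shaft B → the gypsy (gear mesh, 65/38): 1184.5 ÷ 1.7105 = 692.49 RPM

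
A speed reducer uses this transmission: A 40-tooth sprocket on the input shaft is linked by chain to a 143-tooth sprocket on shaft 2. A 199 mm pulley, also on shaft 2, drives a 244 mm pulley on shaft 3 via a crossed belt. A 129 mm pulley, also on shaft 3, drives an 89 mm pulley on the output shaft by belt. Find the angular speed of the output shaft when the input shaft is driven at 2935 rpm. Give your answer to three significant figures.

970 rpm

Chain: ratio = 143/40 = 3.575, so shaft 2 turns at 2935 / 3.575 = 820.98 rpm.
Belt: ratio = 244/199 = 1.2261, so shaft 3 turns at 820.98 / 1.2261 = 669.57 rpm.
Belt: ratio = 89/129 = 0.68992, so the output shaft turns at 669.57 / 0.68992 = 970.5 rpm.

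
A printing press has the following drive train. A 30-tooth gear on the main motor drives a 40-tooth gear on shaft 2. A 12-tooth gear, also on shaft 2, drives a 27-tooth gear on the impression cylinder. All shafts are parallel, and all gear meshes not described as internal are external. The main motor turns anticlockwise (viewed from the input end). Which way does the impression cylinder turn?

anticlockwise

the main motor → shaft 2: external mesh, 1 reversal → CW.
shaft 2 → the impression cylinder: external mesh, 1 reversal → CCW.
2 reversals in total — an even number — so the impression cylinder turns the same way as the main motor.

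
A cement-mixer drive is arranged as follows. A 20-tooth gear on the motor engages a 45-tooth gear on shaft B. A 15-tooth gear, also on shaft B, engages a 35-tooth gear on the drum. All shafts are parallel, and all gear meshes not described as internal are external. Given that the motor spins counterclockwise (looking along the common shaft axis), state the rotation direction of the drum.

counterclockwise

the motor → shaft B: external mesh, 1 reversal → CW.
shaft B → the drum: external mesh, 1 reversal → CCW.
2 reversals in total — an even number — so the drum turns the same way as the motor.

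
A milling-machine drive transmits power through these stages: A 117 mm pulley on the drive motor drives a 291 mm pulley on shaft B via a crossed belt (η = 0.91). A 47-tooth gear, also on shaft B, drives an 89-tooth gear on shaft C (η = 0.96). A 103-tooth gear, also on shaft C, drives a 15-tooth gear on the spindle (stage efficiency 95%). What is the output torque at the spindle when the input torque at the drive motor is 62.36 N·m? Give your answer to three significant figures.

belt 291/117 = 2.4872 → τ = 62.36·2.4872·0.91 = 141.14 N·m
gear mesh 89/47 = 1.8936 → τ = 141.14·1.8936·0.96 = 256.58 N·m
gear mesh 15/103 = 0.14563 → τ = 256.58·0.14563·0.95 = 35.497 N·m

35.5 N·m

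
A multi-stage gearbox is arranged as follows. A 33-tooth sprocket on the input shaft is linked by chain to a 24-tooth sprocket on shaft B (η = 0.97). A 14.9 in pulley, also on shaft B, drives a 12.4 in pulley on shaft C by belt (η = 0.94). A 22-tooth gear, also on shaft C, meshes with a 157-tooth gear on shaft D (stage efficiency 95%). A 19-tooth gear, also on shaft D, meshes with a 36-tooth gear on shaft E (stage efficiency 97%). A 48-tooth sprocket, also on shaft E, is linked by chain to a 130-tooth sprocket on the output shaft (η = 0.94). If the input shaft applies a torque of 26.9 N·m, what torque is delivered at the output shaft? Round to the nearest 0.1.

After the chain (24/33): 26.9 × 0.72727 × 0.97 = 18.977 N·m
After the belt (12.4/14.9): 18.977 × 0.83221 × 0.94 = 14.845 N·m
After the gear mesh (157/22): 14.845 × 7.1364 × 0.95 = 100.64 N·m
After the gear mesh (36/19): 100.64 × 1.8947 × 0.97 = 184.97 N·m
After the chain (130/48): 184.97 × 2.7083 × 0.94 = 470.91 N·m

470.9 N·m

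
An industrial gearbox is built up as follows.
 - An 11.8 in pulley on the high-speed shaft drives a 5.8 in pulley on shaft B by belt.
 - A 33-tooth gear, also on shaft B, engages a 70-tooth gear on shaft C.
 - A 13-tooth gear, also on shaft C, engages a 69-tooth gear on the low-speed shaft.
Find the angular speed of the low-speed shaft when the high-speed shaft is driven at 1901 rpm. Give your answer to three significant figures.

the high-speed shaft → shaft B (belt, 5.8/11.8): 1901 ÷ 0.49153 = 3867.6 rpm
shaft B → shaft C (gear mesh, 70/33): 3867.6 ÷ 2.1212 = 1823.3 rpm
shaft C → the low-speed shaft (gear mesh, 69/13): 1823.3 ÷ 5.3077 = 343.52 rpm

344 rpm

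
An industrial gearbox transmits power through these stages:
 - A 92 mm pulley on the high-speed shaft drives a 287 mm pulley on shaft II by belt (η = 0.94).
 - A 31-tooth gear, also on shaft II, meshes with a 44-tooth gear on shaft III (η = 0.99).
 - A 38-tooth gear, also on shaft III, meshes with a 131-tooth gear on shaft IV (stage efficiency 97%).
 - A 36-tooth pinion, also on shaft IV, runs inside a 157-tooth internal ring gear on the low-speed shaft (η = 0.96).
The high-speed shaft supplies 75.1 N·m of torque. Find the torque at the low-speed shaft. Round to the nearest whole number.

4332 N·m

After the belt (287/92): 75.1 × 3.1196 × 0.94 = 220.22 N·m
After the gear mesh (44/31): 220.22 × 1.4194 × 0.99 = 309.45 N·m
After the gear mesh (131/38): 309.45 × 3.4474 × 0.97 = 1034.8 N·m
After the internal gear (157/36): 1034.8 × 4.3611 × 0.96 = 4332.3 N·m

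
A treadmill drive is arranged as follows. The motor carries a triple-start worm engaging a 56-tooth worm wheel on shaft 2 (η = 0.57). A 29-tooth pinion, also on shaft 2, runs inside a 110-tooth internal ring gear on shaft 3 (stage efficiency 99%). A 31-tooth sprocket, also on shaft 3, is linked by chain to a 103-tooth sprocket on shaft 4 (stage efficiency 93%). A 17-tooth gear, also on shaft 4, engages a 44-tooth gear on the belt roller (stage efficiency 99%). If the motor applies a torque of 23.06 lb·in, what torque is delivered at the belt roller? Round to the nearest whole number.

7295 lb·in

worm 56/3 = 18.667 → τ = 23.06·18.667·0.57 = 245.36 lb·in
internal gear 110/29 = 3.7931 → τ = 245.36·3.7931·0.99 = 921.36 lb·in
chain 103/31 = 3.3226 → τ = 921.36·3.3226·0.93 = 2847 lb·in
gear mesh 44/17 = 2.5882 → τ = 2847·2.5882·0.99 = 7295 lb·in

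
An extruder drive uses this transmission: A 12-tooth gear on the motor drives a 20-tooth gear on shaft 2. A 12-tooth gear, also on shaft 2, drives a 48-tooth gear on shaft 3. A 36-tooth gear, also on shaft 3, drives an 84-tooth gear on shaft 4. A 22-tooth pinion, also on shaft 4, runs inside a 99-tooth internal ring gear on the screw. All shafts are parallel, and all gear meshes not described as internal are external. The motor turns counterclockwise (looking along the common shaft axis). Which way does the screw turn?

clockwise

the motor → shaft 2: external mesh, 1 reversal → CW.
shaft 2 → shaft 3: external mesh, 1 reversal → CCW.
shaft 3 → shaft 4: external mesh, 1 reversal → CW.
shaft 4 → the screw: internal mesh, same direction → CW.
3 reversals in total — an odd number — so the screw turns opposite to the motor.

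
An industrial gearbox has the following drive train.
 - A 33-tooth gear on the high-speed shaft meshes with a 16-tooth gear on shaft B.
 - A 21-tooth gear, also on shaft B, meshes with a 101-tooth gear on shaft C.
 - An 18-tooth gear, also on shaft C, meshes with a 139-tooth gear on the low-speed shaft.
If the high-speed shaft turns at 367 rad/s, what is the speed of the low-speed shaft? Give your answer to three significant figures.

20.4 rad/s

Gear mesh: ratio = 16/33 = 0.48485, so shaft B turns at 367 / 0.48485 = 756.94 rad/s.
Gear mesh: ratio = 101/21 = 4.8095, so shaft C turns at 756.94 / 4.8095 = 157.38 rad/s.
Gear mesh: ratio = 139/18 = 7.7222, so the low-speed shaft turns at 157.38 / 7.7222 = 20.381 rad/s.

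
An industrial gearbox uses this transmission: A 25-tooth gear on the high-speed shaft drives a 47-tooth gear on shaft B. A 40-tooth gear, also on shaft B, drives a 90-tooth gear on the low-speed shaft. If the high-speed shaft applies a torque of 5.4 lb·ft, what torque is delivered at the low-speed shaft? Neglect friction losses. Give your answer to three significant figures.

gear mesh 47/25 = 1.88 → τ = 5.4·1.88 = 10.152 lb·ft
gear mesh 90/40 = 2.25 → τ = 10.152·2.25 = 22.842 lb·ft

22.8 lb·ft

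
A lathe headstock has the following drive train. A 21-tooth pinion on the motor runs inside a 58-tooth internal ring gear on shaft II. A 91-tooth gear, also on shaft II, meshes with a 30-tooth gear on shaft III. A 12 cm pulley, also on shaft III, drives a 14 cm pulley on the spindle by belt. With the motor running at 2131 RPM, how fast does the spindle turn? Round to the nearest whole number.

2006 RPM

the motor → shaft II (internal gear, 58/21): 2131 ÷ 2.7619 = 771.57 RPM
shaft II → shaft III (gear mesh, 30/91): 771.57 ÷ 0.32967 = 2340.4 RPM
shaft III → the spindle (belt, 14/12): 2340.4 ÷ 1.1667 = 2006.1 RPM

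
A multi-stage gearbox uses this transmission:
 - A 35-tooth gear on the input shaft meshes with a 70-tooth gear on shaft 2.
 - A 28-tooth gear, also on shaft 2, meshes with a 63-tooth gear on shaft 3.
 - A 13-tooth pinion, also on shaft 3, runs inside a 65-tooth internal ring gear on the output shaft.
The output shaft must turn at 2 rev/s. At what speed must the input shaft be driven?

45 rev/s

Overall ratio R = 2 × 2.25 × 5 = 22.5.
Required input speed = output speed × R = 2 × 22.5 = 45 rev/s.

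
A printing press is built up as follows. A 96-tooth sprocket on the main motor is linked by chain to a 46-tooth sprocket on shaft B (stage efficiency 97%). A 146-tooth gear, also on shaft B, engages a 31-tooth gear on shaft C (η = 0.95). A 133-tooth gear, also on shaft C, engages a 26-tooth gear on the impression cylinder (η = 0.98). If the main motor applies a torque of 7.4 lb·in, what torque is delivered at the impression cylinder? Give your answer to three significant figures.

After the chain (46/96): 7.4 × 0.47917 × 0.97 = 3.4395 lb·in
After the gear mesh (31/146): 3.4395 × 0.21233 × 0.95 = 0.69378 lb·in
After the gear mesh (26/133): 0.69378 × 0.19549 × 0.98 = 0.13291 lb·in

0.133 lb·in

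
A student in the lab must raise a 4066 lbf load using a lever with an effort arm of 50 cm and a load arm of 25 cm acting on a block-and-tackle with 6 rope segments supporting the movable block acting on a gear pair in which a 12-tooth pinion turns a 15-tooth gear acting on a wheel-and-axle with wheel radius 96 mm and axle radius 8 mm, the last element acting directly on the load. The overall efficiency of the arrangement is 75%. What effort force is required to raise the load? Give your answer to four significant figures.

Lever MA = effort arm / load arm = 50/25 = 2.
Block-and-tackle MA = number of supporting rope parts = 6.
Gear pair MA = 15/12 = 1.25.
Wheel-and-axle MA = R/r = 96/8 = 12.
Combined ideal MA = 2 × 6 × 1.25 × 12 = 180.
Actual MA = 180 × 0.75 = 135.
Effort = load / actual MA = 4066 / 135 = 30.119 lbf.

30.12 lbf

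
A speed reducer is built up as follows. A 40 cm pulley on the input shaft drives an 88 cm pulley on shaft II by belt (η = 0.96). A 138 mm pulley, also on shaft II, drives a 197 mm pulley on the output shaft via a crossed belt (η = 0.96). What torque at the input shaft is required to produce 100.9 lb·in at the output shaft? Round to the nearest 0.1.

Overall ratio R = 2.2 × 1.4275 = 3.1406; overall efficiency η = 0.96 × 0.96 = 0.9216.
Input torque = output torque / (R × η) = 100.9 / (3.1406 × 0.9216) = 34.861 lb·in.

34.9 lb·in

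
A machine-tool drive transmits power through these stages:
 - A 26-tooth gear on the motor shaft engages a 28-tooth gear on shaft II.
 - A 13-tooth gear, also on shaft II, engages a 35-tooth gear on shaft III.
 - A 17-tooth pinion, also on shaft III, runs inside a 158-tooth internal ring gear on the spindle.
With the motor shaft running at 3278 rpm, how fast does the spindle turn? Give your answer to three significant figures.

Gear mesh: ratio = 28/26 = 1.0769, so shaft II turns at 3278 / 1.0769 = 3043.9 rpm.
Gear mesh: ratio = 35/13 = 2.6923, so shaft III turns at 3043.9 / 2.6923 = 1130.6 rpm.
Internal gear: ratio = 158/17 = 9.2941, so the spindle turns at 1130.6 / 9.2941 = 121.64 rpm.

122 rpm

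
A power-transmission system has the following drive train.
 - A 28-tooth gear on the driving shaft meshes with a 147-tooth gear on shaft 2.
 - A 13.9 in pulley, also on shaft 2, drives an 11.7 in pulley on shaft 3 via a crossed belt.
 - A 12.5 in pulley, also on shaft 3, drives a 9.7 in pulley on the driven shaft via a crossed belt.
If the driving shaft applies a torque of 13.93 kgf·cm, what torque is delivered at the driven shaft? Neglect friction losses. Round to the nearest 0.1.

47.8 kgf·cm

After the gear mesh (147/28): 13.93 × 5.25 = 73.132 kgf·cm
After the belt (11.7/13.9): 73.132 × 0.84173 = 61.558 kgf·cm
After the belt (9.7/12.5): 61.558 × 0.776 = 47.769 kgf·cm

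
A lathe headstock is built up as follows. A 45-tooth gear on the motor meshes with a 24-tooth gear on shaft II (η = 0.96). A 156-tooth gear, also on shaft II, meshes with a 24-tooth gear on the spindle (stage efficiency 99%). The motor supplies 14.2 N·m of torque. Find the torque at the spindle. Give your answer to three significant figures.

1.11 N·m

gear mesh 24/45 = 0.53333 → τ = 14.2·0.53333·0.96 = 7.2704 N·m
gear mesh 24/156 = 0.15385 → τ = 7.2704·0.15385·0.99 = 1.1073 N·m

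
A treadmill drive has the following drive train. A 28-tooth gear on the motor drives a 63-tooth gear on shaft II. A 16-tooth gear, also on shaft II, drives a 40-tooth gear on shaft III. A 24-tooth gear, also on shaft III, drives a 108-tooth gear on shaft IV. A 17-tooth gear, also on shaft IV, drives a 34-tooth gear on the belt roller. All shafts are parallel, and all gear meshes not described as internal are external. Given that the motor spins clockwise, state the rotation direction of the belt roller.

clockwise

the motor → shaft II: external mesh, 1 reversal → CCW.
shaft II → shaft III: external mesh, 1 reversal → CW.
shaft III → shaft IV: external mesh, 1 reversal → CCW.
shaft IV → the belt roller: external mesh, 1 reversal → CW.
4 reversals in total — an even number — so the belt roller turns the same way as the motor.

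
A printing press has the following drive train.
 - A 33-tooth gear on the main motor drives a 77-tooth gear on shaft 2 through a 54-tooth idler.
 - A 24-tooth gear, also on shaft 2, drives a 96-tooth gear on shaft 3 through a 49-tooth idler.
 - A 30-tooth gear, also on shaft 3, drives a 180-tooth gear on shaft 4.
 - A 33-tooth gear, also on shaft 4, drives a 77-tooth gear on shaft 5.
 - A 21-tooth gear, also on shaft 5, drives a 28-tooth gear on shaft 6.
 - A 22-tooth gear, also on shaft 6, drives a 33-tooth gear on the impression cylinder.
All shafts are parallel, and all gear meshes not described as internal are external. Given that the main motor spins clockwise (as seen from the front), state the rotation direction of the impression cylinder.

the main motor → shaft 2: driver → idler → driven is 2 external meshes, 2 reversals → CW.
shaft 2 → shaft 3: driver → idler → driven is 2 external meshes, 2 reversals → CW.
shaft 3 → shaft 4: external mesh, 1 reversal → CCW.
shaft 4 → shaft 5: external mesh, 1 reversal → CW.
shaft 5 → shaft 6: external mesh, 1 reversal → CCW.
shaft 6 → the impression cylinder: external mesh, 1 reversal → CW.
8 reversals in total — an even number — so the impression cylinder turns the same way as the main motor.

clockwise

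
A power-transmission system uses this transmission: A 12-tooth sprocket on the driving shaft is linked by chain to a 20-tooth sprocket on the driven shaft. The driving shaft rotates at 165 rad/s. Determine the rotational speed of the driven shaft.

Chain: ratio = 20/12 = 1.6667, so the driven shaft turns at 165 / 1.6667 = 99 rad/s.

99 rad/s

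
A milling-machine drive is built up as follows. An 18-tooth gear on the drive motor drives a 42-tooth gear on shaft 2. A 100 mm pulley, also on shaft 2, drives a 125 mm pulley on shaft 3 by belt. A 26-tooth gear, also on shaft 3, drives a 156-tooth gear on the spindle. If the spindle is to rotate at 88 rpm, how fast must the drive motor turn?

Overall ratio R = 2.3333 × 1.25 × 6 = 17.5.
Required input speed = output speed × R = 88 × 17.5 = 1540 rpm.

1540 rpm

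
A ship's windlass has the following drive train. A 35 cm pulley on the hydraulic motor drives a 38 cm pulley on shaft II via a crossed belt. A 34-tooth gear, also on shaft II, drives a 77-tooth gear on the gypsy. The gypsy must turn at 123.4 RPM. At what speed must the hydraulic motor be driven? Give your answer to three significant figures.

303 RPM

Overall ratio R = 1.0857 × 2.2647 = 2.4588.
Required input speed = output speed × R = 123.4 × 2.4588 = 303.42 RPM.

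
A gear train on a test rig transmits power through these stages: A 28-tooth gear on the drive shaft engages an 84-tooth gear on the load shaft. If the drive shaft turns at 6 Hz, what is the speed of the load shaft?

the drive shaft → the load shaft (gear mesh, 84/28): 6 ÷ 3 = 2 Hz

2 Hz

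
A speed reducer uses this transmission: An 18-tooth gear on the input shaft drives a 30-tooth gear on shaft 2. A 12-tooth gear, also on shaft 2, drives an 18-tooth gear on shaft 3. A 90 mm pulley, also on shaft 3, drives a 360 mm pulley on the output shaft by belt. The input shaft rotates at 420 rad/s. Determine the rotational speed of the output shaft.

gear mesh 30/18 = 1.6667 → 420/1.6667 = 252 rad/s
gear mesh 18/12 = 1.5 → 252/1.5 = 168 rad/s
belt 360/90 = 4 → 168/4 = 42 rad/s

42 rad/s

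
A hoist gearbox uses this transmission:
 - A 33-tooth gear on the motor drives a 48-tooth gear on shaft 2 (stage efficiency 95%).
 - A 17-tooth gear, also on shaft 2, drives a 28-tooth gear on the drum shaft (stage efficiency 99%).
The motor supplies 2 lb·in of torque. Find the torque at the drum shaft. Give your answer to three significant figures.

4.51 lb·in

After the gear mesh (48/33): 2 × 1.4545 × 0.95 = 2.7636 lb·in
After the gear mesh (28/17): 2.7636 × 1.6471 × 0.99 = 4.5064 lb·in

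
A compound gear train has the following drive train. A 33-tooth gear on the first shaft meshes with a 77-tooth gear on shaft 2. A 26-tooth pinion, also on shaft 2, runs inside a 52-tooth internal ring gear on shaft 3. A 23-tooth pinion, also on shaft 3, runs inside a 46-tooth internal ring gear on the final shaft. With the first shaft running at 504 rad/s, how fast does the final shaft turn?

Gear mesh: ratio = 77/33 = 2.3333, so shaft 2 turns at 504 / 2.3333 = 216 rad/s.
Internal gear: ratio = 52/26 = 2, so shaft 3 turns at 216 / 2 = 108 rad/s.
Internal gear: ratio = 46/23 = 2, so the final shaft turns at 108 / 2 = 54 rad/s.

54 rad/s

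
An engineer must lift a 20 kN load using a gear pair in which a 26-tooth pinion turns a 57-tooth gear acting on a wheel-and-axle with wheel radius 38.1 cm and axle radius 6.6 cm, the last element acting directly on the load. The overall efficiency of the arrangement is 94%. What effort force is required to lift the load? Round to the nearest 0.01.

1.68 kN

Gear pair MA = 57/26 = 2.1923.
Wheel-and-axle MA = R/r = 38.1/6.6 = 5.7727.
Combined ideal MA = 2.1923 × 5.7727 = 12.656.
Actual MA = 12.656 × 0.94 = 11.896.
Effort = load / actual MA = 20 / 11.896 = 1.6812 kN.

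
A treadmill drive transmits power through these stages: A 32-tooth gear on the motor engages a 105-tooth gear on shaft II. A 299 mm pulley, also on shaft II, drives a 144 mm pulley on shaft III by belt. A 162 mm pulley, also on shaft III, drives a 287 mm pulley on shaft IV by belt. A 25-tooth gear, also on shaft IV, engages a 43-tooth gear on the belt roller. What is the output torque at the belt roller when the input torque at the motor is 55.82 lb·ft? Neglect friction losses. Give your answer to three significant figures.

gear mesh 105/32 = 3.2812 → τ = 55.82·3.2812 = 183.16 lb·ft
belt 144/299 = 0.48161 → τ = 183.16·0.48161 = 88.211 lb·ft
belt 287/162 = 1.7716 → τ = 88.211·1.7716 = 156.27 lb·ft
gear mesh 43/25 = 1.72 → τ = 156.27·1.72 = 268.79 lb·ft

269 lb·ft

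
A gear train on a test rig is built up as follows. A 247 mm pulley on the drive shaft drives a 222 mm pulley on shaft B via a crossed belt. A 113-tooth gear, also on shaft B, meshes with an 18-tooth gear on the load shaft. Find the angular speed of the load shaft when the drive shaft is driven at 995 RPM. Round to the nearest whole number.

6950 RPM

belt 222/247 = 0.89879 → 995/0.89879 = 1107 RPM
gear mesh 18/113 = 0.15929 → 1107/0.15929 = 6949.8 RPM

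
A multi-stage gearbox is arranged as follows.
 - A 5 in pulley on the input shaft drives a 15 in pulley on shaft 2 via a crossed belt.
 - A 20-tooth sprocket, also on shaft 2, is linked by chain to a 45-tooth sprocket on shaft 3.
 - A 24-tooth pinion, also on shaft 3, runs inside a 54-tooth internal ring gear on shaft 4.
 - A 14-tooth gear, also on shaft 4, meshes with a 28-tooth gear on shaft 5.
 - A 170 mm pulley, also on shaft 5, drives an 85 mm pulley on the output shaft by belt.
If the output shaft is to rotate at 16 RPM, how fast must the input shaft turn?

Overall ratio R = 3 × 2.25 × 2.25 × 2 × 0.5 = 15.188.
Required input speed = output speed × R = 16 × 15.188 = 243 RPM.

243 RPM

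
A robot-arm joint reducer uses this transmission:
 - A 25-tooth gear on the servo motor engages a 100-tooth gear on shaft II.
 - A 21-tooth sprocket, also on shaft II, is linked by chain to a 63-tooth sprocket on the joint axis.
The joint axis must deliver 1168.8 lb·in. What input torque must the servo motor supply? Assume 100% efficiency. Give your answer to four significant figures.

97.40 lb·in

Overall ratio R = 4 × 3 = 12.
Input torque = output torque / R = 1168.8 / 12 = 97.4 lb·in.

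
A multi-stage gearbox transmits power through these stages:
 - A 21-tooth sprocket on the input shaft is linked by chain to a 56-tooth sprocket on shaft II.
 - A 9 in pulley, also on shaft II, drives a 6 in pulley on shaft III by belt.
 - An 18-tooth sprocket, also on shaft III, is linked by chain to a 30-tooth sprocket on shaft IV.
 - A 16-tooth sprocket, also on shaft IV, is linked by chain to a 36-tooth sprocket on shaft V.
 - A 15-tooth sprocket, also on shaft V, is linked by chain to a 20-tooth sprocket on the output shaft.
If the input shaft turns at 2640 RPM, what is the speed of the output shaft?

297 RPM

Chain: ratio = 56/21 = 2.6667, so shaft II turns at 2640 / 2.6667 = 990 RPM.
Belt: ratio = 6/9 = 0.66667, so shaft III turns at 990 / 0.66667 = 1485 RPM.
Chain: ratio = 30/18 = 1.6667, so shaft IV turns at 1485 / 1.6667 = 891 RPM.
Chain: ratio = 36/16 = 2.25, so shaft V turns at 891 / 2.25 = 396 RPM.
Chain: ratio = 20/15 = 1.3333, so the output shaft turns at 396 / 1.3333 = 297 RPM.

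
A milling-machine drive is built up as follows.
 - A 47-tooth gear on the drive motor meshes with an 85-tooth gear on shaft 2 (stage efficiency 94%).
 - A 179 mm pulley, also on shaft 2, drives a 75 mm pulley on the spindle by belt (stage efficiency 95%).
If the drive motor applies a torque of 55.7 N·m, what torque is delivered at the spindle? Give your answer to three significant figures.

Gear mesh: ratio = 85/47 = 1.8085; torque at shaft 2 = 55.7 × 1.8085 × 0.94 = 94.69 N·m.
Belt: ratio = 75/179 = 0.41899; torque at the spindle = 94.69 × 0.41899 × 0.95 = 37.691 N·m.

37.7 N·m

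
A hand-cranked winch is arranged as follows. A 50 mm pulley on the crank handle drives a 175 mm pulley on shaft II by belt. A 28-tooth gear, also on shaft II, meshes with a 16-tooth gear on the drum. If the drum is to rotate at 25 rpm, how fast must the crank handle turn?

Overall ratio R = 3.5 × 0.57143 = 2.
Required input speed = output speed × R = 25 × 2 = 50 rpm.

50 rpm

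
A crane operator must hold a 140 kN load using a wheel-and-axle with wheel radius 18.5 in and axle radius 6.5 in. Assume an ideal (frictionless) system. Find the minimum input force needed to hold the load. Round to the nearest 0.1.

49.2 kN

Wheel-and-axle MA = R/r = 18.5/6.5 = 2.8462.
Effort = load / MA = 140 / 2.8462 = 49.189 kN.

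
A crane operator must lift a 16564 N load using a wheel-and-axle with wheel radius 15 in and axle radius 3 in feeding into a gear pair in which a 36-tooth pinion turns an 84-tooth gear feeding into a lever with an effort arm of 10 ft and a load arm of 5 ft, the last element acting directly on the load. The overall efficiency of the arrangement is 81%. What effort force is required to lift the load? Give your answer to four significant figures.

876.4 N

Wheel-and-axle MA = R/r = 15/3 = 5.
Gear pair MA = 84/36 = 2.3333.
Lever MA = effort arm / load arm = 10/5 = 2.
Combined ideal MA = 5 × 2.3333 × 2 = 23.333.
Actual MA = 23.333 × 0.81 = 18.9.
Effort = load / actual MA = 16564 / 18.9 = 876.4 N.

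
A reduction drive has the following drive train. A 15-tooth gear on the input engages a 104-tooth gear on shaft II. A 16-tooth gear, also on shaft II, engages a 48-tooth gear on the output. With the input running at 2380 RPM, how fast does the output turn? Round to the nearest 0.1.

the input → shaft II (gear mesh, 104/15): 2380 ÷ 6.9333 = 343.27 RPM
shaft II → the output (gear mesh, 48/16): 343.27 ÷ 3 = 114.42 RPM

114.4 RPM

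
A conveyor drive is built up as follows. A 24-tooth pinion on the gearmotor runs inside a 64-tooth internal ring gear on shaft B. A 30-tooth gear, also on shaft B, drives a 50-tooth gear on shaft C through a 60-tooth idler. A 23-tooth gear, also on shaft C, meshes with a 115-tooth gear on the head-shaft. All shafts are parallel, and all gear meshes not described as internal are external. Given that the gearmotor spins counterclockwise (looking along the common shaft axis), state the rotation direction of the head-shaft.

the gearmotor → shaft B: internal mesh, same direction → CCW.
shaft B → shaft C: driver → idler → driven is 2 external meshes, 2 reversals → CCW.
shaft C → the head-shaft: external mesh, 1 reversal → CW.
3 reversals in total — an odd number — so the head-shaft turns opposite to the gearmotor.

clockwise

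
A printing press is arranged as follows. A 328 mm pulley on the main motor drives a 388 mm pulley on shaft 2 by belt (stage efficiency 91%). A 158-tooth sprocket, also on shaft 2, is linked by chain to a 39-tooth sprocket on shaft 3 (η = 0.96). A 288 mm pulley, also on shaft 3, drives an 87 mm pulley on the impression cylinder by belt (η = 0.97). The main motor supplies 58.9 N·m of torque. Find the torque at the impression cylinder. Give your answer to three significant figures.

4.40 N·m

belt 388/328 = 1.1829 → τ = 58.9·1.1829·0.91 = 63.404 N·m
chain 39/158 = 0.24684 → τ = 63.404·0.24684·0.96 = 15.024 N·m
belt 87/288 = 0.30208 → τ = 15.024·0.30208·0.97 = 4.4024 N·m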